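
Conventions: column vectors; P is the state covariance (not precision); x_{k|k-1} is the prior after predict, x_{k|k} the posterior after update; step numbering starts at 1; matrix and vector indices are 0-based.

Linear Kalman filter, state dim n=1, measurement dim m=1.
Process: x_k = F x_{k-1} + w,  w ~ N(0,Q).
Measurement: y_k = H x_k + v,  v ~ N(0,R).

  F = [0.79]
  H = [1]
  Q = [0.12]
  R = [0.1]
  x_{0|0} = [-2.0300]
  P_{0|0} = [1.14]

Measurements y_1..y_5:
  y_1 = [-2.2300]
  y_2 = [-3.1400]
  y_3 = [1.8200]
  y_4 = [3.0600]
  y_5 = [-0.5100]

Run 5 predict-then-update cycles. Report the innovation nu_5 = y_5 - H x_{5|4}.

step 1: x^-=[-1.6037]  P^-=[0.8315]  S=[0.9315]  K=[0.8926]  nu=[-0.6263]  x^+=[-2.1628]  P^+=[0.0893]
step 2: x^-=[-1.7086]  P^-=[0.1757]  S=[0.2757]  K=[0.6373]  nu=[-1.4314]  x^+=[-2.6208]  P^+=[0.0637]
step 3: x^-=[-2.0705]  P^-=[0.1598]  S=[0.2598]  K=[0.6150]  nu=[3.8905]  x^+=[0.3224]  P^+=[0.0615]
step 4: x^-=[0.2547]  P^-=[0.1584]  S=[0.2584]  K=[0.6130]  nu=[2.8053]  x^+=[1.9743]  P^+=[0.0613]
step 5: x^-=[1.5597]  P^-=[0.1583]  S=[0.2583]  K=[0.6128]  nu=[-2.0697]  x^+=[0.2914]  P^+=[0.0613]

innov = [-2.0697]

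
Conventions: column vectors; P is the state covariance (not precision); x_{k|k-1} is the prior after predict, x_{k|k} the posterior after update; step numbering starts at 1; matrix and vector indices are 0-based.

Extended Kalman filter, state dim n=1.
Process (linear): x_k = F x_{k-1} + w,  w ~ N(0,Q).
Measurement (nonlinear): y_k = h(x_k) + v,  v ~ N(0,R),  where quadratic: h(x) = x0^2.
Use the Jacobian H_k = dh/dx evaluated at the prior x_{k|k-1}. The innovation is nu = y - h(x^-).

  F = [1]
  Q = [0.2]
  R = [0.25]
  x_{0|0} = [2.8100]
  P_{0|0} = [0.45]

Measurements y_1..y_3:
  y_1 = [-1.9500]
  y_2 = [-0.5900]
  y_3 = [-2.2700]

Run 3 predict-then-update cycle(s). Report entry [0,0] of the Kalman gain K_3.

K[0,0] = 0.4865

step 1: x^-=[2.8100]  P^-=[0.6500]  H_jac=[5.6200]  S=[20.7799]  K=[0.1758]  nu=[-9.8461]  x^+=[1.0791]  P^+=[0.0078]
step 2: x^-=[1.0791]  P^-=[0.2078]  H_jac=[2.1582]  S=[1.2180]  K=[0.3682]  nu=[-1.7545]  x^+=[0.4330]  P^+=[0.0427]
step 3: x^-=[0.4330]  P^-=[0.2427]  H_jac=[0.8661]  S=[0.4320]  K=[0.4865]  nu=[-2.4575]  x^+=[-0.7625]  P^+=[0.1404]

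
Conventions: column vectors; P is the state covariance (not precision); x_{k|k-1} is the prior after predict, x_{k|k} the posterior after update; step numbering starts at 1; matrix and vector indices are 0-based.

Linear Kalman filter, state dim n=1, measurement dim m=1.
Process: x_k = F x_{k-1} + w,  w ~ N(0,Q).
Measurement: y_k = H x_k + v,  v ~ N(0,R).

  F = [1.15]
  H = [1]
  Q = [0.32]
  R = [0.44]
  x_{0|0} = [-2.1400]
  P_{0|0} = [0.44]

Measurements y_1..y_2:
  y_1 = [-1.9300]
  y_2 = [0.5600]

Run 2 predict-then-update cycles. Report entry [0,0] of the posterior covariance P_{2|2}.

step 1: x^-=[-2.4610]  P^-=[0.9019]  S=[1.3419]  K=[0.6721]  nu=[0.5310]  x^+=[-2.1041]  P^+=[0.2957]
step 2: x^-=[-2.4197]  P^-=[0.7111]  S=[1.1511]  K=[0.6178]  nu=[2.9797]  x^+=[-0.5790]  P^+=[0.2718]

P_post[0,0] = 0.2718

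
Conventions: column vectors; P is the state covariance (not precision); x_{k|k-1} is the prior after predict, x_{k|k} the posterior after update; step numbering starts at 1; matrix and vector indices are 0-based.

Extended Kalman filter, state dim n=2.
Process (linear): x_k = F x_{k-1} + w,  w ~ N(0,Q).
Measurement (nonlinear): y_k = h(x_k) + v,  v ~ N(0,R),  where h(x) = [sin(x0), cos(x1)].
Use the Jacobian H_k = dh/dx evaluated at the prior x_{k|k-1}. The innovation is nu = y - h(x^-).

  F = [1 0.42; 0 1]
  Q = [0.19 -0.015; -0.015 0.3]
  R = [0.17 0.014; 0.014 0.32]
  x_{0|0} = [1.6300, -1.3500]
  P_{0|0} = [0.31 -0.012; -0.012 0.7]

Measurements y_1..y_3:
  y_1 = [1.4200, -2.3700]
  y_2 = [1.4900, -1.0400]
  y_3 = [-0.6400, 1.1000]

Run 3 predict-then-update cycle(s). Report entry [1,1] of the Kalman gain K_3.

K[1,1] = 0.3313

step 1: x^-=[1.0630, -1.3500]  P^-=[0.6134 0.2670; 0.2670 1.0000]  H_jac=[0.4863 0.0000; 0.0000 0.9757]  S=[0.3150 0.1407; 0.1407 1.2720]  K=[0.8998 0.1053; 0.0732 0.7590]  nu=[0.5462, -2.5890]  x^+=[1.2818, -3.2750]  P^+=[0.3176 0.0474; 0.0474 0.2500]
step 2: x^-=[-0.0937, -3.2750]  P^-=[0.5915 0.1374; 0.1374 0.5500]  H_jac=[0.9956 0.0000; 0.0000 -0.1330]  S=[0.7564 -0.0042; -0.0042 0.3297]  K=[0.7784 -0.0455; 0.1797 -0.2195]  nu=[1.5835, -0.0489]  x^+=[1.1412, -2.9797]  P^+=[0.1323 0.0276; 0.0276 0.5093]
step 3: x^-=[-0.1103, -2.9797]  P^-=[0.4353 0.2265; 0.2265 0.8093]  H_jac=[0.9939 0.0000; 0.0000 0.1612]  S=[0.6000 0.0503; 0.0503 0.3410]  K=[0.7210 0.0007; 0.3474 0.3313]  nu=[-0.5299, 2.0869]  x^+=[-0.4908, -2.4725]  P^+=[0.1233 0.0641; 0.0641 0.6879]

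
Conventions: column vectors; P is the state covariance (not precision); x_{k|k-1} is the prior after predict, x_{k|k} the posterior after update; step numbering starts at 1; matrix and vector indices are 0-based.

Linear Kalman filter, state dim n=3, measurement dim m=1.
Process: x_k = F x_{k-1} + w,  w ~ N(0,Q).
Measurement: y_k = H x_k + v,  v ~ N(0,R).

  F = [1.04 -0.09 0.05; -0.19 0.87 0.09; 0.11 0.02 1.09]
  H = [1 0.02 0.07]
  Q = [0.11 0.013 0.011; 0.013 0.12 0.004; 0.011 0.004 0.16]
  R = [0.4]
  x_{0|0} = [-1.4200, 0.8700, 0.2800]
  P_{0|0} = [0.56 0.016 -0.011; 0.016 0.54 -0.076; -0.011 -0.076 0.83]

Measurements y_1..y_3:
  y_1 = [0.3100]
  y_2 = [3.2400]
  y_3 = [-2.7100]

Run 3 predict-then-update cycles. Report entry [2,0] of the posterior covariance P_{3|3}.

P_post[2,0] = -0.0185

step 1: x^-=[-1.5411, 1.0519, 0.1664]  P^-=[0.7187 -0.1251 0.1144; -0.1251 0.5389 0.0145; 0.1144 0.0145 1.1472]  S=[1.1356]  K=[0.6377; -0.0997; 0.1717]  nu=[1.8184]  x^+=[-0.3814, 0.8705, 0.4786]  P^+=[0.2568 -0.0528 -0.0100; -0.0528 0.5276 0.0340; -0.0100 0.0340 1.1138]
step 2: x^-=[-0.4511, 0.8729, 0.4971]  P^-=[0.4034 -0.1224 0.0849; -0.1224 0.5607 0.1465; 0.0849 0.1465 1.4854]  S=[0.8183]  K=[0.4972; -0.1233; 0.2344]  nu=[3.6389]  x^+=[1.3583, 0.4241, 1.3500]  P^+=[0.2011 -0.0722 -0.0105; -0.0722 0.5483 0.1701; -0.0105 0.1701 1.4405]
step 3: x^-=[1.4420, 0.2324, 1.6294]  P^-=[0.3464 -0.1246 0.0823; -0.1246 0.6048 0.3077; 0.0823 0.3077 1.8787]  S=[0.7633]  K=[0.4581; -0.1192; 0.2882]  nu=[-4.2707]  x^+=[-0.5146, 0.7414, 0.3988]  P^+=[0.1862 -0.0829 -0.0185; -0.0829 0.5940 0.3339; -0.0185 0.3339 1.8153]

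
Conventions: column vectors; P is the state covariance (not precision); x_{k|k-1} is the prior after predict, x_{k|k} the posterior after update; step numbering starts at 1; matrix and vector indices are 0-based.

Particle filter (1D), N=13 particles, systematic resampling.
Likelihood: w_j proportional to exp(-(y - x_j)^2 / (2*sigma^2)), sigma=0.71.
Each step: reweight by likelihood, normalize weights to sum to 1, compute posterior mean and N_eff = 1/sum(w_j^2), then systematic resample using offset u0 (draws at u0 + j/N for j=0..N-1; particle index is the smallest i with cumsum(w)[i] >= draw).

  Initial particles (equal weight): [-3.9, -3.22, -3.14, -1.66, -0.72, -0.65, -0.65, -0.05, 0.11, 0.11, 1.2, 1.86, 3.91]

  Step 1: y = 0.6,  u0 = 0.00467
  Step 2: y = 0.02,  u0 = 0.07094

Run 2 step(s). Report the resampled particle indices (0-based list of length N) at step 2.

resampled_idx = [1, 2, 3, 4, 4, 5, 6, 6, 7, 8, 9, 9, 12]

step 1: w=[0.0000, 0.0000, 0.0000, 0.0017, 0.0474, 0.0566, 0.0566, 0.1754, 0.2102, 0.2102, 0.1866, 0.0552, 0.0000]  mean=0.2537  Neff=6.0355  idx=[4, 5, 6, 7, 7, 8, 8, 8, 9, 9, 10, 10, 10]
step 2: w=[0.0607, 0.0670, 0.0670, 0.1040, 0.1040, 0.1037, 0.1037, 0.1037, 0.1037, 0.1037, 0.0263, 0.0263, 0.0263]  mean=0.0104  Neff=11.0946  idx=[1, 2, 3, 4, 4, 5, 6, 6, 7, 8, 9, 9, 12]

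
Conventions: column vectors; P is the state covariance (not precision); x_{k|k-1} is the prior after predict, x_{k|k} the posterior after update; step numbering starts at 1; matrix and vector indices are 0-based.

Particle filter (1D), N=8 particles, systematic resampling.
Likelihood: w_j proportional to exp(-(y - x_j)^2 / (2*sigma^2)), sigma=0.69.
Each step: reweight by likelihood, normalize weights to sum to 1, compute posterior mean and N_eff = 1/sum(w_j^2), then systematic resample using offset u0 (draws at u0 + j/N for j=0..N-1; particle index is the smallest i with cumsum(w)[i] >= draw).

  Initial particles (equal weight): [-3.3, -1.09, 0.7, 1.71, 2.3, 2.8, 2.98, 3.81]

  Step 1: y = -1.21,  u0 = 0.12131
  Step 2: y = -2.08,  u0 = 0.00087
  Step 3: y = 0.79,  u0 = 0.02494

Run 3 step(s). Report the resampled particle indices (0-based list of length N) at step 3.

step 1: w=[0.0100, 0.9685, 0.0213, 0.0001, 0.0000, 0.0000, 0.0000, 0.0000]  mean=-1.0736  Neff=1.0654  idx=[1, 1, 1, 1, 1, 1, 1, 2]
step 2: w=[0.1428, 0.1428, 0.1428, 0.1428, 0.1428, 0.1428, 0.1428, 0.0001]  mean=-1.0898  Neff=7.0017  idx=[0, 0, 1, 2, 3, 4, 5, 6]
step 3: w=[0.1250, 0.1250, 0.1250, 0.1250, 0.1250, 0.1250, 0.1250, 0.1250]  mean=-1.0900  Neff=8.0000  idx=[0, 1, 2, 3, 4, 5, 6, 7]

resampled_idx = [0, 1, 2, 3, 4, 5, 6, 7]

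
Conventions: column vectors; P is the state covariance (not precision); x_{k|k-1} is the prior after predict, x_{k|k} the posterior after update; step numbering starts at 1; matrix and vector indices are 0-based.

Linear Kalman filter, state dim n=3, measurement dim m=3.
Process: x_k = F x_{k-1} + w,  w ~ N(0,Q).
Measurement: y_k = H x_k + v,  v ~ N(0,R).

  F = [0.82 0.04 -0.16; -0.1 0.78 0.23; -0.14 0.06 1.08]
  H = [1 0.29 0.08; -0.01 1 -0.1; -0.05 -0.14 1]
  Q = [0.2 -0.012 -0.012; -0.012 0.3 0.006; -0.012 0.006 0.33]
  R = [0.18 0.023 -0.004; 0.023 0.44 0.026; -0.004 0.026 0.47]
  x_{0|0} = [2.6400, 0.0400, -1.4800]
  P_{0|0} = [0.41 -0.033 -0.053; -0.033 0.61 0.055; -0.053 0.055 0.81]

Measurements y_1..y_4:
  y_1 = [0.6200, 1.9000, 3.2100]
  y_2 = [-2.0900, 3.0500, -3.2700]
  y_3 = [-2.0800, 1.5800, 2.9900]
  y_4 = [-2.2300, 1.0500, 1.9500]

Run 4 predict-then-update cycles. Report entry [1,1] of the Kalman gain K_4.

step 1: x^-=[2.4032, -0.5732, -1.9656]  P^-=[0.5084 -0.0946 -0.2453; -0.0946 0.7454 0.2998; -0.2453 0.2998 1.3087]  S=[0.6793 0.1693 -0.1011; 0.1693 1.1400 0.1009; -0.1011 0.1009 1.7339]  K=[0.7050 -0.1620 -0.0980; 0.0748 0.6098 0.0843; 0.0092 0.0841 0.7333]  nu=[-1.4597, 2.3007, 5.2155]  x^+=[0.4906, 1.1605, 2.0391]  P^+=[0.1458 -0.0616 -0.0544; -0.0616 0.2808 0.0914; -0.0544 0.0914 0.3569]
step 2: x^-=[0.1224, 1.3251, 2.2031]  P^-=[0.3167 -0.0892 -0.1387; -0.0892 0.5361 0.2028; -0.1387 0.2028 0.7795]  S=[0.4822 0.1045 -0.0471; 0.1045 0.9448 0.0839; -0.0471 0.0839 1.2166]  K=[0.6027 -0.1423 -0.0837; 0.0628 0.5333 0.0744; 0.0070 0.0780 0.6180]  nu=[-2.7730, 1.9465, -5.2815]  x^+=[-1.3838, 1.7961, -0.9282]  P^+=[0.1250 -0.0543 -0.0468; -0.0543 0.2455 0.0802; -0.0468 0.0802 0.3013]
step 3: x^-=[-0.9144, 1.3258, -0.7010]  P^-=[0.2999 -0.0791 -0.1200; -0.0791 0.5060 0.1756; -0.1200 0.1756 0.7103]  S=[0.4701 0.1033 -0.0411; 0.1033 0.9193 0.0668; -0.0411 0.0668 1.1527]  K=[0.5920 -0.1370 -0.0785; 0.0654 0.5199 0.0665; 0.0105 0.0705 0.5964]  nu=[-1.4940, 0.1749, 3.8309]  x^+=[-2.1234, 1.5739, 1.5802]  P^+=[0.1223 -0.0519 -0.0440; -0.0519 0.2390 0.0754; -0.0440 0.0754 0.2904]
step 4: x^-=[-1.9311, 1.8034, 2.0983]  P^-=[0.2972 -0.0759 -0.1153; -0.0759 0.4992 0.1677; -0.1153 0.1677 0.6960]  S=[0.4689 0.1037 -0.0398; 0.1037 0.9139 0.0610; -0.0398 0.0610 1.1400]  K=[0.5906 -0.1356 -0.0770; 0.0665 0.5169 0.0638; 0.0118 0.0678 0.5917]  nu=[-0.9898, -0.5629, 0.0076]  x^+=[-2.4399, 1.4471, 2.0530]  P^+=[0.1218 -0.0512 -0.0431; -0.0512 0.2375 0.0739; -0.0431 0.0739 0.2880]

K[1,1] = 0.5169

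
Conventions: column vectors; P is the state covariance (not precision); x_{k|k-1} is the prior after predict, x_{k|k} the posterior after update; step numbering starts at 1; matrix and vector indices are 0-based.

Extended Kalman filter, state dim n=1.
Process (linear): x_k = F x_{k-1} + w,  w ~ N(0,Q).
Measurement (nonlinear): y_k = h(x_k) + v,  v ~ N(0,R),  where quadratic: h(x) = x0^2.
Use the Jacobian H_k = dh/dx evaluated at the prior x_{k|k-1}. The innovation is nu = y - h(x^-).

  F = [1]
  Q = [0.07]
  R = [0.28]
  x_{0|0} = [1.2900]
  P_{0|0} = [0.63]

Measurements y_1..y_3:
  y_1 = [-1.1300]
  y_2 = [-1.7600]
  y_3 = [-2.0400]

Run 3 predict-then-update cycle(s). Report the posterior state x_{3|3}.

x_post = [0.1110]

step 1: x^-=[1.2900]  P^-=[0.7000]  H_jac=[2.5800]  S=[4.9395]  K=[0.3656]  nu=[-2.7941]  x^+=[0.2684]  P^+=[0.0397]
step 2: x^-=[0.2684]  P^-=[0.1097]  H_jac=[0.5368]  S=[0.3116]  K=[0.1889]  nu=[-1.8320]  x^+=[-0.0778]  P^+=[0.0986]
step 3: x^-=[-0.0778]  P^-=[0.1686]  H_jac=[-0.1555]  S=[0.2841]  K=[-0.0923]  nu=[-2.0460]  x^+=[0.1110]  P^+=[0.1661]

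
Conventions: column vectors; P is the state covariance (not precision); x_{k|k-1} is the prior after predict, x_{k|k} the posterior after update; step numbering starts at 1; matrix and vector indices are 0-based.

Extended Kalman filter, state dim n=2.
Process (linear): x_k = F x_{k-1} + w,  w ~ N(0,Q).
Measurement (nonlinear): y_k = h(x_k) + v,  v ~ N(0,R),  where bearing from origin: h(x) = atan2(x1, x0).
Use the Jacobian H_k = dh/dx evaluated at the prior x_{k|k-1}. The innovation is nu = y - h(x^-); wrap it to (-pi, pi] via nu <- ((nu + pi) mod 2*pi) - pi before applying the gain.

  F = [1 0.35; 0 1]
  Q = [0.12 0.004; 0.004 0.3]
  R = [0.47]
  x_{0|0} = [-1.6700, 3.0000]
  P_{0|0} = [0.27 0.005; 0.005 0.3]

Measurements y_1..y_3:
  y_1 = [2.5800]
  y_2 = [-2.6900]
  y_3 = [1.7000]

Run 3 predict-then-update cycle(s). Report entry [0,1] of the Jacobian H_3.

H_jac[0,1] = 0.0342

step 1: x^-=[-0.6200, 3.0000]  P^-=[0.4302 0.1140; 0.1140 0.6000]  H_jac=[-0.3197 -0.0661]  S=[0.5214]  K=[-0.2782; -0.1459]  nu=[0.8054]  x^+=[-0.8441, 2.8825]  P^+=[0.3899 0.0928; 0.0928 0.5889]
step 2: x^-=[0.1648, 2.8825]  P^-=[0.6470 0.3029; 0.3029 0.8889]  H_jac=[-0.3458 0.0198]  S=[0.5436]  K=[-0.4006; -0.1604]  nu=[2.0795]  x^+=[-0.6682, 2.5489]  P^+=[0.5598 0.2680; 0.2680 0.8749]
step 3: x^-=[0.2239, 2.5489]  P^-=[0.9746 0.5782; 0.5782 1.1749]  H_jac=[-0.3893 0.0342]  S=[0.6037]  K=[-0.5957; -0.3063]  nu=[0.2168]  x^+=[0.0947, 2.4825]  P^+=[0.7603 0.4681; 0.4681 1.1183]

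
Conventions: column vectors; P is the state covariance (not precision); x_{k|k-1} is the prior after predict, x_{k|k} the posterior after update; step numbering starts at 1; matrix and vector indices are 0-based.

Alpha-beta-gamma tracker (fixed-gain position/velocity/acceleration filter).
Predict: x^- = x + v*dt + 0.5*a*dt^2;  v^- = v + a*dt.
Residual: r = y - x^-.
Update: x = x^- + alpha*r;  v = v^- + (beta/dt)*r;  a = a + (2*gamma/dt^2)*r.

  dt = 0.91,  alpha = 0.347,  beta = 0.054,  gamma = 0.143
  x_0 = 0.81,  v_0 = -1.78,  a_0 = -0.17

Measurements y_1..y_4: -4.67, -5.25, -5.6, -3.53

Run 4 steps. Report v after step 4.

v_post = -4.7943

step 1: x_pred=-0.8802  r=-3.7898  x^+=-2.1953  v^+=-2.1596  a^+=-1.4789
step 2: x_pred=-4.7728  r=-0.4772  x^+=-4.9384  v^+=-3.5337  a^+=-1.6437
step 3: x_pred=-8.8346  r=3.2346  x^+=-7.7122  v^+=-4.8375  a^+=-0.5266
step 4: x_pred=-12.3324  r=8.8024  x^+=-9.2779  v^+=-4.7943  a^+=2.5135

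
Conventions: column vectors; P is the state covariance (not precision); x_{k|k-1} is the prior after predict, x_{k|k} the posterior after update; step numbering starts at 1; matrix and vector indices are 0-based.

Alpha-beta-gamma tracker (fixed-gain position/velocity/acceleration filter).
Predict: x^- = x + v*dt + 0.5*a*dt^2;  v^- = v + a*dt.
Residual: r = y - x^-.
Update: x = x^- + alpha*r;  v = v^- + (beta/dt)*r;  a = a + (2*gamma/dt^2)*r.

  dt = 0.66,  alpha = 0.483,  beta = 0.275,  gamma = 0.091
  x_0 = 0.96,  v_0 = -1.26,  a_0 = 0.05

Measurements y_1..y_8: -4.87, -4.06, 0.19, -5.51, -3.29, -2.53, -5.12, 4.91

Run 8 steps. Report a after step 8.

a_post = 3.4033

step 1: x_pred=0.1393  r=-5.0093  x^+=-2.2802  v^+=-3.3142  a^+=-2.0430
step 2: x_pred=-4.9125  r=0.8525  x^+=-4.5008  v^+=-4.3073  a^+=-1.6868
step 3: x_pred=-7.7110  r=7.9010  x^+=-3.8948  v^+=-2.1285  a^+=1.6144
step 4: x_pred=-4.9480  r=-0.5620  x^+=-5.2195  v^+=-1.2972  a^+=1.3796
step 5: x_pred=-5.7751  r=2.4851  x^+=-4.5748  v^+=0.6488  a^+=2.4179
step 6: x_pred=-3.6200  r=1.0900  x^+=-3.0935  v^+=2.6988  a^+=2.8733
step 7: x_pred=-0.6865  r=-4.4335  x^+=-2.8279  v^+=2.7479  a^+=1.0209
step 8: x_pred=-0.7919  r=5.7019  x^+=1.9621  v^+=5.7975  a^+=3.4033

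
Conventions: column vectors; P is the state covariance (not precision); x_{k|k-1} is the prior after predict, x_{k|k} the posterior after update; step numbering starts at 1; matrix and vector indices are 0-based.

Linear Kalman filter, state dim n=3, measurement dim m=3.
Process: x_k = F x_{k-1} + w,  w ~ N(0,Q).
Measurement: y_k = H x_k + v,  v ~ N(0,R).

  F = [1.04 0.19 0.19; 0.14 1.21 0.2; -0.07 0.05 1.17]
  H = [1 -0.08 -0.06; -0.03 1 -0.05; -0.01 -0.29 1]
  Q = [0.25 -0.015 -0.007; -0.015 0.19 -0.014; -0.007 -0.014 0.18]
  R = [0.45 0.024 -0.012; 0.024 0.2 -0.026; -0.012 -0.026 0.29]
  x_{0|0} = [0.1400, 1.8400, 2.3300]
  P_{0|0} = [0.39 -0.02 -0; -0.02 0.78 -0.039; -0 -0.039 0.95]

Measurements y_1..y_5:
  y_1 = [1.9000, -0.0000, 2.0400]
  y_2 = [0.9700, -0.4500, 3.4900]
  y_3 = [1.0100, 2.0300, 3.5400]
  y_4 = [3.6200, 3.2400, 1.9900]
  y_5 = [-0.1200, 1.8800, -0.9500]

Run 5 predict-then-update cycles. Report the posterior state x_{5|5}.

step 1: x^-=[0.9379, 2.7120, 2.8083]  P^-=[0.7236 0.2211 0.1734; 0.2211 1.3520 0.1976; 0.1734 0.1976 1.4799]  S=[1.1333 0.1007 0.0205; 0.1007 1.5238 -0.2968; 0.0205 -0.2968 1.7669]  K=[0.6037 0.0983 0.0673; 0.0100 0.8829 0.0369; 0.0240 0.2406 0.8443]  nu=[1.3476, -2.5434, 0.0276]  x^+=[1.5032, 0.4809, 2.2521]  P^+=[0.2781 0.0420 0.0247; 0.0420 0.1791 0.0400; 0.0247 0.0400 0.2501]
step 2: x^-=[2.0826, 1.2427, 2.5538]  P^-=[0.5955 0.1466 0.0706; 0.1466 0.5027 0.1101; 0.0706 0.1101 0.5246]  S=[1.0197 0.1049 -0.0164; 0.1049 0.6849 -0.0884; -0.0164 -0.0884 0.7925]  K=[0.5584 0.1039 0.0511; 0.0243 0.7201 0.0340; 0.0196 0.1994 0.6434]  nu=[-0.8600, -1.5026, 1.3174]  x^+=[1.5136, 0.1845, 3.0850]  P^+=[0.2577 0.0416 0.0201; 0.0416 0.1467 0.0338; 0.0201 0.0338 0.1912]
step 3: x^-=[2.1953, 1.0522, 3.5127]  P^-=[0.5677 0.1307 0.0517; 0.1307 0.4490 0.0850; 0.0517 0.0850 0.4437]  S=[0.9959 0.0961 -0.0253; 0.0961 0.6344 -0.0937; -0.0253 -0.0937 0.7219]  K=[0.5481 0.0984 0.0432; 0.0236 0.6952 0.0266; 0.0160 0.1834 0.6041]  nu=[-0.8904, 1.2193, 0.3544]  x^+=[1.8427, 1.8882, 3.9361]  P^+=[0.2527 0.0402 0.0176; 0.0402 0.1417 0.0308; 0.0176 0.0308 0.1793]
step 4: x^-=[3.0230, 3.3300, 4.5707]  P^-=[0.5600 0.1252 0.0457; 0.1252 0.4391 0.0775; 0.0457 0.0775 0.4275]  S=[0.9896 0.0923 -0.0284; 0.0923 0.6255 -0.0974; -0.0284 -0.0974 0.7094]  K=[0.5453 0.0954 0.0403; 0.0226 0.6901 0.0237; 0.0144 0.1782 0.5954]  nu=[1.1376, 0.2293, -1.5848]  x^+=[3.6014, 3.4764, 3.6844]  P^+=[0.2513 0.0395 0.0166; 0.0395 0.1406 0.0298; 0.0166 0.0298 0.1767]
step 5: x^-=[5.1060, 5.4475, 4.2324]  P^-=[0.5576 0.1233 0.0438; 0.1233 0.4366 0.0753; 0.0438 0.0753 0.4239]  S=[0.9877 0.0909 -0.0295; 0.0909 0.6234 -0.0987; -0.0295 -0.0987 0.7069]  K=[0.5444 0.0943 0.0393; 0.0222 0.6888 0.0228; 0.0139 0.1767 0.5935]  nu=[-4.5362, -3.2027, -3.5516]  x^+=[2.1948, 3.0599, 1.4959]  P^+=[0.2509 0.0392 0.0163; 0.0392 0.1404 0.0295; 0.0163 0.0295 0.1761]

x_post = [2.1948, 3.0599, 1.4959]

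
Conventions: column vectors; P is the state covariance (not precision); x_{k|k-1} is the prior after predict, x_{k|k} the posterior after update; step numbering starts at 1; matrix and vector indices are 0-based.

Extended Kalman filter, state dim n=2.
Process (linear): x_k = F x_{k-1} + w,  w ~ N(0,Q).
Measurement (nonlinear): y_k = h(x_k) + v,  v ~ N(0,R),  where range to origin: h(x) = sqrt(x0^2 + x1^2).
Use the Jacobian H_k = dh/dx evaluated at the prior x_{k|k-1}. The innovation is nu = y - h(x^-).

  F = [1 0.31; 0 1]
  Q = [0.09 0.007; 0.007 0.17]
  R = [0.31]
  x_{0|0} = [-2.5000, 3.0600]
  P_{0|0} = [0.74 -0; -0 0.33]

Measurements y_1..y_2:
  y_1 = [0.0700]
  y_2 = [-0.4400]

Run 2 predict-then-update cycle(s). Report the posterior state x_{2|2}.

step 1: x^-=[-1.5514, 3.0600]  P^-=[0.8617 0.1093; 0.1093 0.5000]  H_jac=[-0.4522 0.8919]  S=[0.7958]  K=[-0.3672; 0.4983]  nu=[-3.3608]  x^+=[-0.3175, 1.3854]  P^+=[0.7544 0.2549; 0.2549 0.3024]
step 2: x^-=[0.1120, 1.3854]  P^-=[1.0315 0.3556; 0.3556 0.4724]  H_jac=[0.0806 0.9967]  S=[0.8432]  K=[0.5190; 0.5924]  nu=[-1.8299]  x^+=[-0.8377, 0.3013]  P^+=[0.8044 0.0964; 0.0964 0.1765]

x_post = [-0.8377, 0.3013]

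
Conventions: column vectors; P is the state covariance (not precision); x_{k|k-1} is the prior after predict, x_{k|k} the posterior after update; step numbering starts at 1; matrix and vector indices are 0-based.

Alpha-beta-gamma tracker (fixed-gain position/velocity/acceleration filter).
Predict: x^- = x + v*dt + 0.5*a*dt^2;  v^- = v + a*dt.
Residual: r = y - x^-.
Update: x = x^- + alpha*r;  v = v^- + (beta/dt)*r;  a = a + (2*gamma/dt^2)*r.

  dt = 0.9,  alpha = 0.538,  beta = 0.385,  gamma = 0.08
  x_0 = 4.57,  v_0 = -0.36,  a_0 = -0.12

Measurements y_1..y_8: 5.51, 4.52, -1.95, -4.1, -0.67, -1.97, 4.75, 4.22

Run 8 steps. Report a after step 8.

a_post = 2.6741

step 1: x_pred=4.1974  r=1.3126  x^+=4.9036  v^+=0.0935  a^+=0.1393
step 2: x_pred=5.0441  r=-0.5241  x^+=4.7622  v^+=-0.0054  a^+=0.0357
step 3: x_pred=4.7718  r=-6.7218  x^+=1.1555  v^+=-2.8486  a^+=-1.2920
step 4: x_pred=-1.9316  r=-2.1684  x^+=-3.0982  v^+=-4.9391  a^+=-1.7204
step 5: x_pred=-8.2401  r=7.5701  x^+=-4.1674  v^+=-3.2491  a^+=-0.2250
step 6: x_pred=-7.1827  r=5.2127  x^+=-4.3783  v^+=-1.2217  a^+=0.8046
step 7: x_pred=-5.1519  r=9.9019  x^+=0.1753  v^+=3.7383  a^+=2.7606
step 8: x_pred=4.6578  r=-0.4378  x^+=4.4223  v^+=6.0355  a^+=2.6741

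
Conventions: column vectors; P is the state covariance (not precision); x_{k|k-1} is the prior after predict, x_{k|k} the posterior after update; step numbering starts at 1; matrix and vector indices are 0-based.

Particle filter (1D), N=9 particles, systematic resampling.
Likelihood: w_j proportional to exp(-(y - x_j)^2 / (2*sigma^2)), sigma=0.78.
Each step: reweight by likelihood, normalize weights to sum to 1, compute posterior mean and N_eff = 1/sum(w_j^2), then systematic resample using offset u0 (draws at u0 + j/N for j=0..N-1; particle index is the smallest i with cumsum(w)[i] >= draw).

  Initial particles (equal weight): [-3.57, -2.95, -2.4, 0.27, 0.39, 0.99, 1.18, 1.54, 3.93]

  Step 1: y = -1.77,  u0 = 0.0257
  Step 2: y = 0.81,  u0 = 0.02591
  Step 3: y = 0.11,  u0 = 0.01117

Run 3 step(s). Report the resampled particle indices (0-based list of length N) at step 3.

resampled_idx = [0, 1, 2, 3, 4, 5, 6, 7, 8]

step 1: w=[0.0598, 0.2729, 0.6184, 0.0280, 0.0185, 0.0016, 0.0007, 0.0001, 0.0000]  mean=-2.4851  Neff=2.1665  idx=[0, 1, 1, 2, 2, 2, 2, 2, 2]
step 2: w=[0.0001, 0.0070, 0.0070, 0.1643, 0.1643, 0.1643, 0.1643, 0.1643, 0.1643]  mean=-2.4079  Neff=6.1701  idx=[3, 3, 4, 5, 5, 6, 7, 7, 8]
step 3: w=[0.1111, 0.1111, 0.1111, 0.1111, 0.1111, 0.1111, 0.1111, 0.1111, 0.1111]  mean=-2.4000  Neff=9.0000  idx=[0, 1, 2, 3, 4, 5, 6, 7, 8]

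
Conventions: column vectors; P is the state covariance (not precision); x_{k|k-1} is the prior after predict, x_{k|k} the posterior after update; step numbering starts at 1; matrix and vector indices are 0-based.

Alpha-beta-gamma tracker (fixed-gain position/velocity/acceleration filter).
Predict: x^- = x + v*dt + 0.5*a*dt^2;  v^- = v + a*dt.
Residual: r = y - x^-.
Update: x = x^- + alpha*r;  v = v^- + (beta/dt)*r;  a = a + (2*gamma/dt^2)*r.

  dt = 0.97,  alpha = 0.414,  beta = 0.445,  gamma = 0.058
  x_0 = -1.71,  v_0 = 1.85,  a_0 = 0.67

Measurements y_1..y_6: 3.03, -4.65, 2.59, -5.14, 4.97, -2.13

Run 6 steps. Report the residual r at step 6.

step 1: x_pred=0.3997  r=2.6303  x^+=1.4886  v^+=3.7066  a^+=0.9943
step 2: x_pred=5.5518  r=-10.2018  x^+=1.3282  v^+=-0.0092  a^+=-0.2635
step 3: x_pred=1.1954  r=1.3946  x^+=1.7728  v^+=0.3751  a^+=-0.0915
step 4: x_pred=2.0935  r=-7.2335  x^+=-0.9012  v^+=-3.0322  a^+=-0.9833
step 5: x_pred=-4.3050  r=9.2750  x^+=-0.4651  v^+=0.2690  a^+=0.1602
step 6: x_pred=-0.1289  r=-2.0011  x^+=-0.9573  v^+=-0.4937  a^+=-0.0866

resid = -2.0011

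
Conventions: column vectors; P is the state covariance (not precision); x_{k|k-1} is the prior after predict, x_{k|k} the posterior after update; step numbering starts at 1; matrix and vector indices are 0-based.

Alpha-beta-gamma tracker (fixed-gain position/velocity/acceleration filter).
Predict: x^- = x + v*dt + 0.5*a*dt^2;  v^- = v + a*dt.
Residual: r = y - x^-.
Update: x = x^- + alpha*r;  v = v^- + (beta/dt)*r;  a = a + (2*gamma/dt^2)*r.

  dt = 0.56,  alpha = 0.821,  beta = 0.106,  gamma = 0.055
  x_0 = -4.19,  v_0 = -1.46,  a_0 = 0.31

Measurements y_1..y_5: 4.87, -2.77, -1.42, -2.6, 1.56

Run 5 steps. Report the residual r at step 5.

step 1: x_pred=-4.9590  r=9.8290  x^+=3.1106  v^+=0.5741  a^+=3.7577
step 2: x_pred=4.0213  r=-6.7913  x^+=-1.5544  v^+=1.3929  a^+=1.3755
step 3: x_pred=-0.5587  r=-0.8613  x^+=-1.2658  v^+=2.0001  a^+=1.0734
step 4: x_pred=0.0226  r=-2.6226  x^+=-2.1306  v^+=2.1048  a^+=0.1535
step 5: x_pred=-0.9278  r=2.4878  x^+=1.1147  v^+=2.6617  a^+=1.0261

resid = 2.4878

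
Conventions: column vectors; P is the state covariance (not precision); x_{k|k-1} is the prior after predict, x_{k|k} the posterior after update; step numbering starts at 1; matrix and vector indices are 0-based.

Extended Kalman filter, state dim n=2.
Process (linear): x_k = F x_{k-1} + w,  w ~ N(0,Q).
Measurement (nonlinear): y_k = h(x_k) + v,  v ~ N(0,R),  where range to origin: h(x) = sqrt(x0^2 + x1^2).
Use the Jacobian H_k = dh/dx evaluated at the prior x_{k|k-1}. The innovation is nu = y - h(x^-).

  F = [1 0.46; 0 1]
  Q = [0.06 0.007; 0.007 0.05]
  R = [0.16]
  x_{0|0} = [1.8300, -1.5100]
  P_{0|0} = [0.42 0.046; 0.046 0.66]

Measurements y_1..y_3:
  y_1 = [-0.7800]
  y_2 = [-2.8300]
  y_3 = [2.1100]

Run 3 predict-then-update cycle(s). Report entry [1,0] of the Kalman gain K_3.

K[1,0] = -0.3509

step 1: x^-=[1.1354, -1.5100]  P^-=[0.6620 0.3566; 0.3566 0.7100]  H_jac=[0.6010 -0.7993]  S=[0.5101]  K=[0.2212; -0.6924]  nu=[-2.6692]  x^+=[0.5450, 0.3381]  P^+=[0.6370 0.4347; 0.4347 0.4655]
step 2: x^-=[0.7006, 0.3381]  P^-=[1.1955 0.6558; 0.6558 0.5155]  H_jac=[0.9006 0.4347]  S=[1.7404]  K=[0.7824; 0.4681]  nu=[-3.6079]  x^+=[-2.1222, -1.3507]  P^+=[0.1301 0.0184; 0.0184 0.1341]
step 3: x^-=[-2.7435, -1.3507]  P^-=[0.2354 0.0871; 0.0871 0.1841]  H_jac=[-0.8972 -0.4417]  S=[0.4545]  K=[-0.5494; -0.3509]  nu=[-0.9480]  x^+=[-2.2226, -1.0180]  P^+=[0.0982 -0.0005; -0.0005 0.1281]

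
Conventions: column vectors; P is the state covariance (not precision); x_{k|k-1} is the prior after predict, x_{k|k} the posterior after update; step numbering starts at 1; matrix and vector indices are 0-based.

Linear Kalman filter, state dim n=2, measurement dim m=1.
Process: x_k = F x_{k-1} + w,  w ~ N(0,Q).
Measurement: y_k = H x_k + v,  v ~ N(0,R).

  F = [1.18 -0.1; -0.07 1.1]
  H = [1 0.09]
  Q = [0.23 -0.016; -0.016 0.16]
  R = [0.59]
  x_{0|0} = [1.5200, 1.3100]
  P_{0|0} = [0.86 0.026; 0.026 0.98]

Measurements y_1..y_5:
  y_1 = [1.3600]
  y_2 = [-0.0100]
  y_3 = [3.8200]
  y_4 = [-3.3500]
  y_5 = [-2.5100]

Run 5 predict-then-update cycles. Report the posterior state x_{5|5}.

x_post = [-2.2763, 4.1241]

step 1: x^-=[1.6626, 1.3346]  P^-=[1.4311 -0.1609; -0.1609 1.3460]  S=[2.0031]  K=[0.7072; -0.0199]  nu=[-0.4227]  x^+=[1.3636, 1.3430]  P^+=[0.4292 -0.1328; -0.1328 1.3452]
step 2: x^-=[1.4748, 1.3818]  P^-=[0.8724 -0.3727; -0.3727 1.8103]  S=[1.4100]  K=[0.5950; -0.1488]  nu=[-1.6092]  x^+=[0.5174, 1.6213]  P^+=[0.3733 -0.2479; -0.2479 1.7791]
step 3: x^-=[0.4484, 1.7472]  P^-=[0.8261 -0.5660; -0.5660 2.3527]  S=[1.3333]  K=[0.5814; -0.2657]  nu=[3.2143]  x^+=[2.3172, 0.8930]  P^+=[0.3754 -0.3600; -0.3600 2.2585]
step 4: x^-=[2.6451, 0.8201]  P^-=[0.8603 -0.7653; -0.7653 2.9501]  S=[1.3364]  K=[0.5922; -0.3740]  nu=[-6.0689]  x^+=[-0.9489, 3.0897]  P^+=[0.3916 -0.4693; -0.4693 2.7632]
step 5: x^-=[-1.4286, 3.4651]  P^-=[0.9137 -0.9648; -0.9648 3.5776]  S=[1.3590]  K=[0.6084; -0.4730]  nu=[-1.3932]  x^+=[-2.2763, 4.1241]  P^+=[0.4106 -0.5737; -0.5737 3.2736]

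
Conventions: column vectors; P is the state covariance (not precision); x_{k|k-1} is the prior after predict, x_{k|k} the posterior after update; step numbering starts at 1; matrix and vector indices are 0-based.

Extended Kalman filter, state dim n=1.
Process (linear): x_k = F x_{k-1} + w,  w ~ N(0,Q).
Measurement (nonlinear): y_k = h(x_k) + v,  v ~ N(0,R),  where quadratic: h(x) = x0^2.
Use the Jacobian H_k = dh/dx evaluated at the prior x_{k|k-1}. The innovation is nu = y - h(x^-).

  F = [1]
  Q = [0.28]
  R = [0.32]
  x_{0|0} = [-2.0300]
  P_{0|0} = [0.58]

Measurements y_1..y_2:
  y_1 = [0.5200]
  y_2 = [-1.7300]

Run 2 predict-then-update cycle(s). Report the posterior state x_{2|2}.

step 1: x^-=[-2.0300]  P^-=[0.8600]  H_jac=[-4.0600]  S=[14.4959]  K=[-0.2409]  nu=[-3.6009]  x^+=[-1.1627]  P^+=[0.0190]
step 2: x^-=[-1.1627]  P^-=[0.2990]  H_jac=[-2.3253]  S=[1.9366]  K=[-0.3590]  nu=[-3.0818]  x^+=[-0.0563]  P^+=[0.0494]

x_post = [-0.0563]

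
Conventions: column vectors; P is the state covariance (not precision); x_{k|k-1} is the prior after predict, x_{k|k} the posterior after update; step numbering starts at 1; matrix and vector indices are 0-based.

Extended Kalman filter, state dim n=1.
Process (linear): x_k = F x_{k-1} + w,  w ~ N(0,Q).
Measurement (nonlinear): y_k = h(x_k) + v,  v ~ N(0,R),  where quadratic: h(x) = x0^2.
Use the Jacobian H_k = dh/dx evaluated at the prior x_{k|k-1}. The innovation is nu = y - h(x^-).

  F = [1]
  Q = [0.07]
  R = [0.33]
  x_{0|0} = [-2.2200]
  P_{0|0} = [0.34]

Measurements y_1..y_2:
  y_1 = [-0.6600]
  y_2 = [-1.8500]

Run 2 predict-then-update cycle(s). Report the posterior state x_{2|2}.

step 1: x^-=[-2.2200]  P^-=[0.4100]  H_jac=[-4.4400]  S=[8.4126]  K=[-0.2164]  nu=[-5.5884]  x^+=[-1.0107]  P^+=[0.0161]
step 2: x^-=[-1.0107]  P^-=[0.0861]  H_jac=[-2.0214]  S=[0.6818]  K=[-0.2552]  nu=[-2.8716]  x^+=[-0.2778]  P^+=[0.0417]

x_post = [-0.2778]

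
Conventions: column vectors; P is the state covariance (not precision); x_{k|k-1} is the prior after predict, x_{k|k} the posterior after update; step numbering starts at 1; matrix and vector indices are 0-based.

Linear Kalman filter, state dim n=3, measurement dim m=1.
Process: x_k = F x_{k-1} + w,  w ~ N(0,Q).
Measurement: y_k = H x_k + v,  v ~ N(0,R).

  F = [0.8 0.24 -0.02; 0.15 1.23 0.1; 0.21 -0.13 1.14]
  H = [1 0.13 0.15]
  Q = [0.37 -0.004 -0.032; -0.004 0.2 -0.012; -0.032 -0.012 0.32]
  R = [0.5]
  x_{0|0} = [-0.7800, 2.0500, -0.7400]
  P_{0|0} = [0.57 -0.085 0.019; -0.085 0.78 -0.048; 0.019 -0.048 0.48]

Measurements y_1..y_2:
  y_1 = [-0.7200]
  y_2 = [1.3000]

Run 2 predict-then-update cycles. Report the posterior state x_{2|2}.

x_post = [0.7339, 2.9799, -1.8973]

step 1: x^-=[-0.1172, 2.3305, -1.2739]  P^-=[0.7471 0.2085 0.0370; 0.2085 1.3551 -0.1474; 0.0370 -0.1474 1.0101]  S=[1.3523]  K=[0.5766; 0.2681; 0.1253]  nu=[-0.7147]  x^+=[-0.5293, 2.1389, -1.3634]  P^+=[0.2975 -0.0006 -0.0606; -0.0006 1.2579 -0.1928; -0.0606 -0.1928 0.9889]
step 2: x^-=[0.1172, 2.4151, -1.9435]  P^-=[0.6368 0.3959 -0.1521; 0.3959 2.0702 -0.3706; -0.1521 -0.3706 1.6677]  S=[1.2522]  K=[0.5314; 0.4867; 0.0398]  nu=[1.1604]  x^+=[0.7339, 2.9799, -1.8973]  P^+=[0.2832 0.0720 -0.1786; 0.0720 1.7736 -0.3949; -0.1786 -0.3949 1.6657]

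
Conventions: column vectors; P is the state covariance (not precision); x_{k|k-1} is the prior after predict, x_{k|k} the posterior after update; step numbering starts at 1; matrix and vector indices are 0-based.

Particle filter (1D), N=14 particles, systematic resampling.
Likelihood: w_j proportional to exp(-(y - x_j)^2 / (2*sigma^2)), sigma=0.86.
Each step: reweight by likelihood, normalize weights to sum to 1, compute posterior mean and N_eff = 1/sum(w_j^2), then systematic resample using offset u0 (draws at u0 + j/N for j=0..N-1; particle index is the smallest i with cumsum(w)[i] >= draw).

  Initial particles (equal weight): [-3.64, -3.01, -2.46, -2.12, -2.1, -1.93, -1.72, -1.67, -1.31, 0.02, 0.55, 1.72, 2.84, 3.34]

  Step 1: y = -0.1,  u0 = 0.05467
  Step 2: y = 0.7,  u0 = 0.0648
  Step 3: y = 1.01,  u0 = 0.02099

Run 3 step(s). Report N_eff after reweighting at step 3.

step 1: w=[0.0001, 0.0011, 0.0081, 0.0223, 0.0235, 0.0366, 0.0597, 0.0665, 0.1307, 0.3484, 0.2644, 0.0375, 0.0010, 0.0001]  mean=-0.3558  Neff=4.5416  idx=[4, 6, 7, 8, 8, 9, 9, 9, 9, 10, 10, 10, 10, 11]
step 2: w=[0.0007, 0.0025, 0.0030, 0.0086, 0.0086, 0.0971, 0.0971, 0.0971, 0.0971, 0.1307, 0.1307, 0.1307, 0.1307, 0.0657]  mean=0.3748  Neff=9.0538  idx=[5, 6, 6, 7, 8, 9, 9, 10, 10, 11, 11, 12, 12, 13]
step 3: w=[0.0504, 0.0504, 0.0504, 0.0504, 0.0504, 0.0848, 0.0848, 0.0848, 0.0848, 0.0848, 0.0848, 0.0848, 0.0848, 0.0696]  mean=0.4978  Neff=13.3220  idx=[0, 1, 3, 4, 5, 6, 7, 8, 9, 9, 10, 11, 12, 13]

N_eff = 13.3220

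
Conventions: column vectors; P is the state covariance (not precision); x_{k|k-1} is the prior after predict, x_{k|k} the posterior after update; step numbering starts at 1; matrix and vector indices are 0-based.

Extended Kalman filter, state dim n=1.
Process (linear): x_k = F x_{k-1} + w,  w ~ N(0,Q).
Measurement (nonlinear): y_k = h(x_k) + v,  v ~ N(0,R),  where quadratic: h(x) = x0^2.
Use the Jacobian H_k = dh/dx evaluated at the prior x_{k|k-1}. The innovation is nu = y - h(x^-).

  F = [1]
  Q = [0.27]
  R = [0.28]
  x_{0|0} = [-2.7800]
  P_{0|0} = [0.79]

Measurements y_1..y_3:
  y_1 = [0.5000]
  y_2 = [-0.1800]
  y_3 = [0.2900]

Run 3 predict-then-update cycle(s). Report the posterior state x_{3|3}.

x_post = [-0.6279]

step 1: x^-=[-2.7800]  P^-=[1.0600]  H_jac=[-5.5600]  S=[33.0484]  K=[-0.1783]  nu=[-7.2284]  x^+=[-1.4909]  P^+=[0.0090]
step 2: x^-=[-1.4909]  P^-=[0.2790]  H_jac=[-2.9819]  S=[2.7606]  K=[-0.3013]  nu=[-2.4029]  x^+=[-0.7668]  P^+=[0.0283]
step 3: x^-=[-0.7668]  P^-=[0.2983]  H_jac=[-1.5337]  S=[0.9816]  K=[-0.4660]  nu=[-0.2980]  x^+=[-0.6279]  P^+=[0.0851]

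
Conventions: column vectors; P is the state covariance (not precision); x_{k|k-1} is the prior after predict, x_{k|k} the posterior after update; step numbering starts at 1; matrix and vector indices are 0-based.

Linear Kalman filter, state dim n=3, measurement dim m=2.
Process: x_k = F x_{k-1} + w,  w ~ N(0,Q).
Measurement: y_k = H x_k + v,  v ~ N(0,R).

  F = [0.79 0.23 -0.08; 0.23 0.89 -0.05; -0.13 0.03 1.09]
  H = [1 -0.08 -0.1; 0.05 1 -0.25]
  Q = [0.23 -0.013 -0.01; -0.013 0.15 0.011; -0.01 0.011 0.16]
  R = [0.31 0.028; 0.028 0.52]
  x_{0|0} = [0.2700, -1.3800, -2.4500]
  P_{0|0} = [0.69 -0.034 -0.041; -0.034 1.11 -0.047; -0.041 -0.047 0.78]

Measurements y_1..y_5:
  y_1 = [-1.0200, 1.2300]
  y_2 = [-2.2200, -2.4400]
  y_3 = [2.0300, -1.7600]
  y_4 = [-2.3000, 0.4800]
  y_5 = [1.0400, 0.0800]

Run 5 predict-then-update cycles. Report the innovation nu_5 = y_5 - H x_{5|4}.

step 1: x^-=[0.0919, -1.0436, -2.7470]  P^-=[0.7189 0.3233 -0.1884; 0.3233 1.0589 -0.0749; -0.1884 -0.0749 1.1082]  S=[1.0315 0.3829; 0.3829 1.7244]  K=[0.6568 0.0898; 0.0033 0.6335; -0.2250 -0.1596]  nu=[-1.4701, 1.5823]  x^+=[-0.7316, -0.0461, -2.6686]  P^+=[0.2149 0.0635 0.0366; 0.0635 0.3651 0.1550; 0.0366 0.1550 0.9845]
step 2: x^-=[-0.3751, -0.0758, -2.8151]  P^-=[0.4024 0.1378 -0.0454; 0.1378 0.4644 0.1133; -0.0454 0.1133 1.3330]  S=[0.7176 0.1840; 0.1840 1.0269]  K=[0.5341 0.0691; 0.0145 0.4287; -0.2161 -0.1776]  nu=[-2.1325, -3.0492]  x^+=[-1.7247, -1.4140, -1.8127]  P^+=[0.1793 0.0595 0.0702; 0.0595 0.2732 0.2113; 0.0702 0.2113 1.2529]
step 3: x^-=[-1.5427, -1.5645, -1.7941]  P^-=[0.3693 0.1039 -0.0225; 0.1039 0.3829 0.1609; -0.0225 0.1609 1.6453]  S=[0.6887 0.1533; 0.1533 0.9372]  K=[0.5159 0.0522; 0.0004 0.3712; -0.2392 -0.2293]  nu=[3.2681, -0.5669]  x^+=[0.1136, -1.7735, -2.4458]  P^+=[0.1753 0.0563 0.0938; 0.0563 0.2538 0.2544; 0.0938 0.2544 1.5398]
step 4: x^-=[-0.1225, -1.4300, -2.7339]  P^-=[0.3619 0.0930 -0.0160; 0.0930 0.3624 0.1930; -0.0160 0.1930 1.9823]  S=[0.6854 0.1480; 0.1480 0.9204]  K=[0.5102 0.0431; -0.0098 0.3479; -0.2734 -0.2857]  nu=[-2.5653, 1.2326]  x^+=[-1.3781, -0.9759, -2.3847]  P^+=[0.1753 0.0565 0.1142; 0.0565 0.2519 0.2963; 0.1142 0.2963 1.8328]
step 5: x^-=[-1.1224, -1.0662, -2.4494]  P^-=[0.3596 0.0893 -0.0133; 0.0893 0.3575 0.2228; -0.0133 0.2228 2.3274]  S=[0.6871 0.1501; 0.1501 0.9217]  K=[0.5067 0.0375; -0.0173 0.3351; -0.3098 -0.3398]  nu=[1.8321, 0.5900]  x^+=[-0.1718, -0.9001, -3.2175]  P^+=[0.1762 0.0584 0.1339; 0.0584 0.2555 0.3388; 0.1339 0.3388 2.1234]

innov = [1.8321, 0.5900]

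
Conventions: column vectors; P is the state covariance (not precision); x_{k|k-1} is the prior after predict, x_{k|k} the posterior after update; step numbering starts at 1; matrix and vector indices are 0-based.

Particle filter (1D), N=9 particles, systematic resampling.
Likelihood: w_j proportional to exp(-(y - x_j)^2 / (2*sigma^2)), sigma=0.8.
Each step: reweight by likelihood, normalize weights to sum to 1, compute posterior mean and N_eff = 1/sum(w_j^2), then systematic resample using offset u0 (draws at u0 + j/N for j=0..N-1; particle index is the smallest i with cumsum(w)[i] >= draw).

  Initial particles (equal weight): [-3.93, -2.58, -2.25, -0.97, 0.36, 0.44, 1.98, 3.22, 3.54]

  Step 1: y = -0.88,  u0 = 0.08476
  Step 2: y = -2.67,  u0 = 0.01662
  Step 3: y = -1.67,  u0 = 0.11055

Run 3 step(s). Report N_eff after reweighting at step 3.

N_eff = 8.9725

step 1: w=[0.0004, 0.0554, 0.1222, 0.5262, 0.1593, 0.1357, 0.0009, 0.0000, 0.0000]  mean=-0.8108  Neff=2.9530  idx=[2, 3, 3, 3, 3, 3, 4, 4, 5]
step 2: w=[0.6240, 0.0749, 0.0749, 0.0749, 0.0749, 0.0749, 0.0005, 0.0005, 0.0004]  mean=-1.7668  Neff=2.3955  idx=[0, 0, 0, 0, 0, 0, 1, 3, 4]
step 3: w=[0.1155, 0.1155, 0.1155, 0.1155, 0.1155, 0.1155, 0.1024, 0.1024, 0.1024]  mean=-1.8568  Neff=8.9725  idx=[0, 1, 2, 3, 4, 5, 6, 7, 8]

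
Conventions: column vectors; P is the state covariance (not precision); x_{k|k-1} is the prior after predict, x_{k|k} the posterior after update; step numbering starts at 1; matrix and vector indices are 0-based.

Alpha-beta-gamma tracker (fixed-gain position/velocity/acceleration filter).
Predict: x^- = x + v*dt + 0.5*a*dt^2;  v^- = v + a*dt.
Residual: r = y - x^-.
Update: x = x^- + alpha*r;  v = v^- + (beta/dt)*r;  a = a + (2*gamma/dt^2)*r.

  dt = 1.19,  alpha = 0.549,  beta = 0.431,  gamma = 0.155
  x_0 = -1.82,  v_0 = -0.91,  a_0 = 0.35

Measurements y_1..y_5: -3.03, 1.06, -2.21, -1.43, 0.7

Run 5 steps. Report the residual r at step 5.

step 1: x_pred=-2.6551  r=-0.3749  x^+=-2.8609  v^+=-0.6293  a^+=0.2679
step 2: x_pred=-3.4201  r=4.4801  x^+=-0.9605  v^+=1.3122  a^+=1.2487
step 3: x_pred=1.4851  r=-3.6951  x^+=-0.5435  v^+=1.4598  a^+=0.4398
step 4: x_pred=1.5050  r=-2.9350  x^+=-0.1063  v^+=0.9201  a^+=-0.2027
step 5: x_pred=0.8450  r=-0.1450  x^+=0.7654  v^+=0.6263  a^+=-0.2345

resid = -0.1450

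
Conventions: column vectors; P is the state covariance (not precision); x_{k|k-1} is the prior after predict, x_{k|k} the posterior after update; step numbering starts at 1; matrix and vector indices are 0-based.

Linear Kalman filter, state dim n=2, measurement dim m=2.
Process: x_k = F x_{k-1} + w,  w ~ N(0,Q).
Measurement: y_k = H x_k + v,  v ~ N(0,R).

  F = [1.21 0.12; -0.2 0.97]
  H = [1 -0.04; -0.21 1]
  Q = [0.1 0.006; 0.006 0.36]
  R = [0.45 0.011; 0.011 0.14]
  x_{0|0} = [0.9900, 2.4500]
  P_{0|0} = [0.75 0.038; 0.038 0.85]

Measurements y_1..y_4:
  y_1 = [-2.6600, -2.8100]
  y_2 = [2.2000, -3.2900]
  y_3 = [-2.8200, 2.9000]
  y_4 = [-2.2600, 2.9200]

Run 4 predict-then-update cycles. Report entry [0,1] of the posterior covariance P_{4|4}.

P_post[0,1] = 0.0444

step 1: x^-=[1.4919, 2.1785]  P^-=[1.2214 -0.0329; -0.0329 1.1750]  S=[1.6759 -0.3256; -0.3256 1.3827]  K=[0.7219 -0.0392; 0.1241 0.8840]  nu=[-4.0648, -4.6752]  x^+=[-1.2592, -2.4590]  P^+=[0.3273 0.0712; 0.0712 0.1401]
step 2: x^-=[-1.8187, -2.1334]  P^-=[0.6019 0.0249; 0.0249 0.4773]  S=[1.0506 -0.1093; -0.1093 0.6333]  K=[0.5654 -0.0626; 0.0846 0.7599]  nu=[3.9333, -1.5385]  x^+=[0.5015, -2.9696]  P^+=[0.2558 0.0512; 0.0512 0.1181]
step 3: x^-=[0.2505, -2.9808]  P^-=[0.4911 0.0167; 0.0167 0.4615]  S=[0.9405 -0.0938; -0.0938 0.6161]  K=[0.5153 -0.0619; 0.0733 0.7545]  nu=[-3.1897, 5.9334]  x^+=[-1.7603, 1.2618]  P^+=[0.2330 0.0459; 0.0459 0.1161]
step 4: x^-=[-1.9785, 1.5761]  P^-=[0.4562 0.0159; 0.0159 0.4607]  S=[0.9056 -0.0872; -0.0872 0.6141]  K=[0.4973 -0.0595; 0.0699 0.7546]  nu=[-0.2184, 0.9285]  x^+=[-2.1424, 2.2614]  P^+=[0.2249 0.0444; 0.0444 0.1157]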